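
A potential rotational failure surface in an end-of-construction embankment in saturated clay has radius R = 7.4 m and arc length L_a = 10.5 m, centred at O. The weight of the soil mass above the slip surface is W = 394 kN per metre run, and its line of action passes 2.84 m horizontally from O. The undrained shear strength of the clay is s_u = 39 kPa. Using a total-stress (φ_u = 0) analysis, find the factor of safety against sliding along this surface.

Taking moments about the centre O, the resisting moment is provided by the undrained shear strength acting along the arc:
M_R = s_u·L_a·R = 39·10.50·7.4 = 3030.3 kN·m/m
M_D = W·d = 394·2.84 = 1119.0 kN·m/m
FS = M_R / M_D = 3030.3 / 1119.0 = 2.708

FS = 2.71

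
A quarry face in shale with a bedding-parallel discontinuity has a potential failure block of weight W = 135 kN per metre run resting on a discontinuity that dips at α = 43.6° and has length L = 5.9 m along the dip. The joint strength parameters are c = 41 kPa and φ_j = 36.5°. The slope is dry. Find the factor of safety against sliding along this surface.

FS = 3.38

Resolving the block weight along and normal to the plane and applying the Mohr–Coulomb strength on the joint:
N' = W cosα = 135·cos43.6° = 97.8 kN/m
Driving force T = W sinα = 135·sin43.6° = 93.1 kN/m
Resisting force R = c·L + N'·tanφ_j = 41·5.9 + 97.8·tan36.5° = 241.9 + 72.3 = 314.2 kN/m
FS = R / T = 314.2 / 93.1 = 3.375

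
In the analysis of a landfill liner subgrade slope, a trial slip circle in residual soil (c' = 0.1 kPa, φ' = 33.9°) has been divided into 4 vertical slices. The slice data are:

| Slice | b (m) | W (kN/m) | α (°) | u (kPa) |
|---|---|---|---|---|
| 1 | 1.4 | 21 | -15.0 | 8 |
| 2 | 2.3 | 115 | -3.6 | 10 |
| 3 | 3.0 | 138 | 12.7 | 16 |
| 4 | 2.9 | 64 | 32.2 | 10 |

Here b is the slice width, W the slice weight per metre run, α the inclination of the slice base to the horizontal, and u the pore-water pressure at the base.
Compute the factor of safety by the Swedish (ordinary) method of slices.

FS = 2.69

Ordinary method of slices: FS = Σ[c'·Δl_i + (W_i cosα_i − u_i·Δl_i)·tanφ'] / Σ W_i sinα_i, with Δl_i = b_i / cosα_i.
Slice 1: Δl = 1.4/cos(-15.0°) = 1.449 m; N'_1 = 21·cos(-15.0°) − 8·1.449 = 8.7; c'Δl = 0.14; W sinα = -5.4
Slice 2: Δl = 2.3/cos(-3.6°) = 2.305 m; N'_2 = 115·cos(-3.6°) − 10·2.305 = 91.7; c'Δl = 0.23; W sinα = -7.2
Slice 3: Δl = 3.0/cos12.7° = 3.075 m; N'_3 = 138·cos12.7° − 16·3.075 = 85.4; c'Δl = 0.31; W sinα = 30.3
Slice 4: Δl = 2.9/cos32.2° = 3.427 m; N'_4 = 64·cos32.2° − 10·3.427 = 19.9; c'Δl = 0.34; W sinα = 34.1
Σc'Δl = 1.0 kN/m; ΣN' = 205.7 kN/m; ΣW sinα = 51.8 kN/m
Resisting = 1.0 + 205.7·tan33.9° = 1.0 + 138.2 = 139.3 kN/m
FS = 139.3 / 51.8 = 2.689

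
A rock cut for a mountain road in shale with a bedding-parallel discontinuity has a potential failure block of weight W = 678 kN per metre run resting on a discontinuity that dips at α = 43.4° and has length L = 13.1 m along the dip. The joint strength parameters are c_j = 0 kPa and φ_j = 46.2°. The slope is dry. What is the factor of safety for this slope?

Resolving the block weight along and normal to the plane and applying the Mohr–Coulomb strength on the joint:
N' = W cosα = 678·cos43.4° = 492.6 kN/m
Driving force T = W sinα = 678·sin43.4° = 465.8 kN/m
Resisting force R = c_j·L + N'·tanφ_j = 0·13.1 + 492.6·tan46.2° = 0.0 + 513.7 = 513.7 kN/m
FS = R / T = 513.7 / 465.8 = 1.103

FS = 1.10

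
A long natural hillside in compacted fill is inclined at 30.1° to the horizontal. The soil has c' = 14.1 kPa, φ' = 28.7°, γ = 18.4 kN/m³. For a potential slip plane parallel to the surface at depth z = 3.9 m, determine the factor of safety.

FS = 1.40

For an infinite slope with a slip plane parallel to the surface (no pore pressure): FS = [c' + γz cos²β tanφ'] / [γz sinβ cosβ].
γz = 18.4·3.9 = 71.76 kN/m²
Numerator = 14.1 + 71.76·cos²30.1°·tan28.7° = 14.1 + 71.76·0.7485·0.5475 = 43.506 kPa
Denominator = 71.76·sin30.1°·cos30.1° = 71.76·0.5015·0.8652 = 31.135 kPa
FS = 43.506 / 31.135 = 1.397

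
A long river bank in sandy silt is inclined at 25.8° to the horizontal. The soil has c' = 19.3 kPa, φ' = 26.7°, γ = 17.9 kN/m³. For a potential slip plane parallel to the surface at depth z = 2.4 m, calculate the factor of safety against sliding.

FS = 2.19

For an infinite slope with a slip plane parallel to the surface (no pore pressure): FS = [c' + γz cos²β tanφ'] / [γz sinβ cosβ].
γz = 17.9·2.4 = 42.96 kN/m²
Numerator = 19.3 + 42.96·cos²25.8°·tan26.7° = 19.3 + 42.96·0.8106·0.5029 = 36.814 kPa
Denominator = 42.96·sin25.8°·cos25.8° = 42.96·0.4352·0.9003 = 16.834 kPa
FS = 36.814 / 16.834 = 2.187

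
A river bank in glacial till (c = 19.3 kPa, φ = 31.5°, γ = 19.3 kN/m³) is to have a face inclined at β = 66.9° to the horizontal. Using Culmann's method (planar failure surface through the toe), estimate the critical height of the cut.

Culmann's analysis gives the critical failure plane at α_cr = (β + φ)/2 = (66.9 + 31.5)/2 = 49.2°, and the critical height
H_c = (4c/γ) · sinβ cosφ / [1 − cos(β − φ)]
    = (4·19.3/19.3) · sin66.9°·cos31.5° / [1 − cos(35.4°)]
    = 4.000 · 0.9198·0.8526 / [1 − 0.8151]
    = 4.000 · 0.7843 / 0.1849
    = 16.97 m

H_c = 16.97 m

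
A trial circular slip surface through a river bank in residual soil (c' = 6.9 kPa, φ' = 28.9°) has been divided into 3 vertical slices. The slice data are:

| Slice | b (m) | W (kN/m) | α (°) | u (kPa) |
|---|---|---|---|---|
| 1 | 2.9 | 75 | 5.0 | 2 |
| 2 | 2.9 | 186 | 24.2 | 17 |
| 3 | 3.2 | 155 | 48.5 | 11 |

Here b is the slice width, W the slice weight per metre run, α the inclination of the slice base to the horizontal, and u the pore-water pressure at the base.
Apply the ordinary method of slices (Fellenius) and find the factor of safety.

FS = 1.03

Ordinary method of slices: FS = Σ[c'·Δl_i + (W_i cosα_i − u_i·Δl_i)·tanφ'] / Σ W_i sinα_i, with Δl_i = b_i / cosα_i.
Slice 1: Δl = 2.9/cos5.0° = 2.911 m; N'_1 = 75·cos5.0° − 2·2.911 = 68.9; c'Δl = 20.09; W sinα = 6.5
Slice 2: Δl = 2.9/cos24.2° = 3.179 m; N'_2 = 186·cos24.2° − 17·3.179 = 115.6; c'Δl = 21.94; W sinα = 76.2
Slice 3: Δl = 3.2/cos48.5° = 4.829 m; N'_3 = 155·cos48.5° − 11·4.829 = 49.6; c'Δl = 33.32; W sinα = 116.1
Σc'Δl = 75.3 kN/m; ΣN' = 234.1 kN/m; ΣW sinα = 198.9 kN/m
Resisting = 75.3 + 234.1·tan28.9° = 75.3 + 129.2 = 204.6 kN/m
FS = 204.6 / 198.9 = 1.029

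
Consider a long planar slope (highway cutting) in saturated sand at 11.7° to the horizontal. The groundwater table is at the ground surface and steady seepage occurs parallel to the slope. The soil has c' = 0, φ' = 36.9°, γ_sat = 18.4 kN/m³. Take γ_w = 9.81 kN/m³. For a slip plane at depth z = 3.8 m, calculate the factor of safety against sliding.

FS = 1.69

With seepage parallel to the slope and the water table at the surface, the effective normal stress on the slip plane uses the buoyant unit weight γ' = γ_sat − γ_w while the driving shear stress uses γ_sat:
FS = [c' + γ' z cos²β tanφ'] / [γ_sat z sinβ cosβ]
(For c' = 0 this reduces to FS = (γ'/γ_sat)·tanφ'/tanβ.)
γ' = 18.4 − 9.81 = 8.59 kN/m³
Numerator = 0.0 + 8.59·3.8·cos²11.7°·tan36.9° = 0.0 + 8.59·3.8·0.9589·0.7508 = 23.500 kPa
Denominator = 18.4·3.8·sin11.7°·cos11.7° = 18.4·3.8·0.2028·0.9792 = 13.884 kPa
FS = 23.500 / 13.884 = 1.693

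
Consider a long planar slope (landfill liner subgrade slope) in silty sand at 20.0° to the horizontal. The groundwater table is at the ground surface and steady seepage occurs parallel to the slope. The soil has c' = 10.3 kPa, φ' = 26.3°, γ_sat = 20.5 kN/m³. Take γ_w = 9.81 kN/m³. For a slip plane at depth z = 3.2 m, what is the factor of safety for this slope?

FS = 1.20

With seepage parallel to the slope and the water table at the surface, the effective normal stress on the slip plane uses the buoyant unit weight γ' = γ_sat − γ_w while the driving shear stress uses γ_sat:
FS = [c' + γ' z cos²β tanφ'] / [γ_sat z sinβ cosβ]
γ' = 20.5 − 9.81 = 10.69 kN/m³
Numerator = 10.3 + 10.69·3.2·cos²20.0°·tan26.3° = 10.3 + 10.69·3.2·0.8830·0.4942 = 25.229 kPa
Denominator = 20.5·3.2·sin20.0°·cos20.0° = 20.5·3.2·0.3420·0.9397 = 21.083 kPa
FS = 25.229 / 21.083 = 1.197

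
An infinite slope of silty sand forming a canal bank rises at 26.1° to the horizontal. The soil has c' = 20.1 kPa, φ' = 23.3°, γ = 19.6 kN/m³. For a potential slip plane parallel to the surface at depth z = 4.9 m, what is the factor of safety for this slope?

FS = 1.41

For an infinite slope with a slip plane parallel to the surface (no pore pressure): FS = [c' + γz cos²β tanφ'] / [γz sinβ cosβ].
γz = 19.6·4.9 = 96.04 kN/m²
Numerator = 20.1 + 96.04·cos²26.1°·tan23.3° = 20.1 + 96.04·0.8065·0.4307 = 53.456 kPa
Denominator = 96.04·sin26.1°·cos26.1° = 96.04·0.4399·0.8980 = 37.943 kPa
FS = 53.456 / 37.943 = 1.409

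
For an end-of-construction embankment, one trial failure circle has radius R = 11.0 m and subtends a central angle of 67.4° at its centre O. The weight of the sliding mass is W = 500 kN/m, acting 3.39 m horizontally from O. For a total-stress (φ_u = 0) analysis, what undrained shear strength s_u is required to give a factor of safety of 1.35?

FS = s_u·L_a·R / (W·d), so s_u = FS·W·d / (L_a·R).
Arc length L_a = R·θ = 11.0·(67.4°·π/180) = 11.0·1.1764 = 12.94 m
s_u = 1.35·500·3.39 / (12.94·11.0) = 2288.2 / 142.34 = 16.08 kPa

s_u = 16.1 kPa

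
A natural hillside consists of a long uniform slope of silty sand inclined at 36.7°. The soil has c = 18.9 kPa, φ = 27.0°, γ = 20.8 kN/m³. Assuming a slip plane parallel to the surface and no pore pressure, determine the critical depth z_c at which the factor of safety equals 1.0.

Setting FS = 1.00 in FS = [c + γz cos²β tanφ] / [γz sinβ cosβ] and solving for z:
z = c / [γ cosβ (FS·sinβ − cosβ·tanφ)]
  = 18.9 / [20.8·cos36.7°·(1.00·sin36.7° − cos36.7°·tan27.0°)]
  = 18.9 / [20.8·0.8018·(1.00·0.5976 − 0.8018·0.5095)]
  = 18.9 / 3.1536 = 5.993 m

z_c = 5.99 m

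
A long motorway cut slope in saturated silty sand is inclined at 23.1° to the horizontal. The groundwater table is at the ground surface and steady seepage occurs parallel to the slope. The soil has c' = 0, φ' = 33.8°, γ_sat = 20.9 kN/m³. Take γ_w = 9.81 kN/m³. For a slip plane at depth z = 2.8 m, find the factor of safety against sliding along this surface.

FS = 0.83

With seepage parallel to the slope and the water table at the surface, the effective normal stress on the slip plane uses the buoyant unit weight γ' = γ_sat − γ_w while the driving shear stress uses γ_sat:
FS = [c' + γ' z cos²β tanφ'] / [γ_sat z sinβ cosβ]
(For c' = 0 this reduces to FS = (γ'/γ_sat)·tanφ'/tanβ.)
γ' = 20.9 − 9.81 = 11.09 kN/m³
Numerator = 0.0 + 11.09·2.8·cos²23.1°·tan33.8° = 0.0 + 11.09·2.8·0.8461·0.6694 = 17.588 kPa
Denominator = 20.9·2.8·sin23.1°·cos23.1° = 20.9·2.8·0.3923·0.9198 = 21.119 kPa
FS = 17.588 / 21.119 = 0.833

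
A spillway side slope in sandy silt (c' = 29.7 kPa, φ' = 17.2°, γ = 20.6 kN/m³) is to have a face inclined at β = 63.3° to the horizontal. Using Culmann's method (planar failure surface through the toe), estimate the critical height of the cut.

Culmann's analysis gives the critical failure plane at α_cr = (β + φ')/2 = (63.3 + 17.2)/2 = 40.2°, and the critical height
H_c = (4c'/γ) · sinβ cosφ' / [1 − cos(β − φ')]
    = (4·29.7/20.6) · sin63.3°·cos17.2° / [1 − cos(46.1°)]
    = 5.767 · 0.8934·0.9553 / [1 − 0.6934]
    = 5.767 · 0.8534 / 0.3066
    = 16.05 m

H_c = 16.05 m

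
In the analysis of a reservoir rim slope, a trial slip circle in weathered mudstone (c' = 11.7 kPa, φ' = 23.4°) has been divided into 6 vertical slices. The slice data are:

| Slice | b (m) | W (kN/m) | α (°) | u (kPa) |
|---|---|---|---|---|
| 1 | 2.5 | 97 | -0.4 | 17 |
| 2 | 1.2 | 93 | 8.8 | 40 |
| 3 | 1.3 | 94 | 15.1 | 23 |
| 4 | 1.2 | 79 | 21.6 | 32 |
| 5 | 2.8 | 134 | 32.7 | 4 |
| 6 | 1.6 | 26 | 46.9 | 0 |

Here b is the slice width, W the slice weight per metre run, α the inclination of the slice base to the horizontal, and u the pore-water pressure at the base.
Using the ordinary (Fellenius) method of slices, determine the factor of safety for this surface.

FS = 1.73

Ordinary method of slices: FS = Σ[c'·Δl_i + (W_i cosα_i − u_i·Δl_i)·tanφ'] / Σ W_i sinα_i, with Δl_i = b_i / cosα_i.
Slice 1: Δl = 2.5/cos(-0.4°) = 2.500 m; N'_1 = 97·cos(-0.4°) − 17·2.500 = 54.5; c'Δl = 29.25; W sinα = -0.7
Slice 2: Δl = 1.2/cos8.8° = 1.214 m; N'_2 = 93·cos8.8° − 40·1.214 = 43.3; c'Δl = 14.21; W sinα = 14.2
Slice 3: Δl = 1.3/cos15.1° = 1.346 m; N'_3 = 94·cos15.1° − 23·1.346 = 59.8; c'Δl = 15.75; W sinα = 24.5
Slice 4: Δl = 1.2/cos21.6° = 1.291 m; N'_4 = 79·cos21.6° − 32·1.291 = 32.2; c'Δl = 15.10; W sinα = 29.1
Slice 5: Δl = 2.8/cos32.7° = 3.327 m; N'_5 = 134·cos32.7° − 4·3.327 = 99.5; c'Δl = 38.93; W sinα = 72.4
Slice 6: Δl = 1.6/cos46.9° = 2.342 m; N'_6 = 26·cos46.9° − 0·2.342 = 17.8; c'Δl = 27.40; W sinα = 19.0
Σc'Δl = 140.6 kN/m; ΣN' = 307.0 kN/m; ΣW sinα = 158.5 kN/m
Resisting = 140.6 + 307.0·tan23.4° = 140.6 + 132.8 = 273.5 kN/m
FS = 273.5 / 158.5 = 1.725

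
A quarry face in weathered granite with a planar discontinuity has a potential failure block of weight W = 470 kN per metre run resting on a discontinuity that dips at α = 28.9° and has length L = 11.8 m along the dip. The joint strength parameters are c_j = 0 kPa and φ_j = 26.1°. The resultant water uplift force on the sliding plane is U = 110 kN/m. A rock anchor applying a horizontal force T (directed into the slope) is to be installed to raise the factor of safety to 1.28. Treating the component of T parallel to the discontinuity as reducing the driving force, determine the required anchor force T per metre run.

Resolving forces along and normal to the sliding plane, with the horizontal anchor force T adding T·sinα to the effective normal force and T·cosα acting up the plane against the driving force:
FS = [c_jL + (W cosα − U + T sinα) tanφ_j] / [W sinα − T cosα]
Without the anchor: N' = 301.5 kN/m, driving T_d = 227.1 kN/m, resisting R = 0·11.8 + 301.5·tan26.1° = 147.7 kN/m, FS = 0.65.
Setting FS = 1.28 and solving for T:
1.28·(227.1 − T cos28.9°) = 147.7 + T sin28.9°·tan26.1°
T·(sin28.9°·tan26.1° + 1.28·cos28.9°) = 1.28·227.1 − 147.7
T·(0.4833·0.4899 + 1.28·0.8755) = 290.7 − 147.7 = 143.1
T·1.3574 = 143.1
T = 105.4 kN/m

T = 105 kN/m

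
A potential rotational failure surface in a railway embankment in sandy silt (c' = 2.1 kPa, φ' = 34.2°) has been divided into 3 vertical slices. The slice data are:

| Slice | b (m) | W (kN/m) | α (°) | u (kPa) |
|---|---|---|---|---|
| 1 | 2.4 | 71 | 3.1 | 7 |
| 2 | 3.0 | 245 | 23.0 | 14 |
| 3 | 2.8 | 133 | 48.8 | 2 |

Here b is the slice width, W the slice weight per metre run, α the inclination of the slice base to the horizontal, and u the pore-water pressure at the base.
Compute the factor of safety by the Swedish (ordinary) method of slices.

Ordinary method of slices: FS = Σ[c'·Δl_i + (W_i cosα_i − u_i·Δl_i)·tanφ'] / Σ W_i sinα_i, with Δl_i = b_i / cosα_i.
Slice 1: Δl = 2.4/cos3.1° = 2.404 m; N'_1 = 71·cos3.1° − 7·2.404 = 54.1; c'Δl = 5.05; W sinα = 3.8
Slice 2: Δl = 3.0/cos23.0° = 3.259 m; N'_2 = 245·cos23.0° − 14·3.259 = 179.9; c'Δl = 6.84; W sinα = 95.7
Slice 3: Δl = 2.8/cos48.8° = 4.251 m; N'_3 = 133·cos48.8° − 2·4.251 = 79.1; c'Δl = 8.93; W sinα = 100.1
Σc'Δl = 20.8 kN/m; ΣN' = 313.1 kN/m; ΣW sinα = 199.6 kN/m
Resisting = 20.8 + 313.1·tan34.2° = 20.8 + 212.8 = 233.6 kN/m
FS = 233.6 / 199.6 = 1.170

FS = 1.17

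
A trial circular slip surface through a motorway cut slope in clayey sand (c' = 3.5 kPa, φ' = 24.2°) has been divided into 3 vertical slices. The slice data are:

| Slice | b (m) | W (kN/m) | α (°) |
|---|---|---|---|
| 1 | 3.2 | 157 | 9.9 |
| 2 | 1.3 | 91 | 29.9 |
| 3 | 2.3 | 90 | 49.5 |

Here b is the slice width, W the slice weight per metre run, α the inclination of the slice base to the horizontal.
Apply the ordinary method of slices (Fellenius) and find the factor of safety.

Ordinary method of slices: FS = Σ[c'·Δl_i + (W_i cosα_i)·tanφ'] / Σ W_i sinα_i, with Δl_i = b_i / cosα_i.
Slice 1: Δl = 3.2/cos9.9° = 3.248 m; N'_1 = 157·cos9.9° = 154.7; c'Δl = 11.37; W sinα = 27.0
Slice 2: Δl = 1.3/cos29.9° = 1.500 m; N'_2 = 91·cos29.9° = 78.9; c'Δl = 5.25; W sinα = 45.4
Slice 3: Δl = 2.3/cos49.5° = 3.541 m; N'_3 = 90·cos49.5° = 58.5; c'Δl = 12.40; W sinα = 68.4
Σc'Δl = 29.0 kN/m; ΣN' = 292.0 kN/m; ΣW sinα = 140.8 kN/m
Resisting = 29.0 + 292.0·tan24.2° = 29.0 + 131.2 = 160.2 kN/m
FS = 160.2 / 140.8 = 1.138

FS = 1.14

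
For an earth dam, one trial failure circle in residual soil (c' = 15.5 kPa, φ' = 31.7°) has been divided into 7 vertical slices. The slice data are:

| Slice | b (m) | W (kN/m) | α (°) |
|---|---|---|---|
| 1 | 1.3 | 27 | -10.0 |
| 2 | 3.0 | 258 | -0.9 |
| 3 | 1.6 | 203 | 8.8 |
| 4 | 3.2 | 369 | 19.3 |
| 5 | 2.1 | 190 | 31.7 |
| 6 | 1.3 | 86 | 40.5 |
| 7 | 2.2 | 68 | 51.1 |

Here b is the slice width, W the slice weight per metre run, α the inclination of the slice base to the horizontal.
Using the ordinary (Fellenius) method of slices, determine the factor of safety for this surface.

Ordinary method of slices: FS = Σ[c'·Δl_i + (W_i cosα_i)·tanφ'] / Σ W_i sinα_i, with Δl_i = b_i / cosα_i.
Slice 1: Δl = 1.3/cos(-10.0°) = 1.320 m; N'_1 = 27·cos(-10.0°) = 26.6; c'Δl = 20.46; W sinα = -4.7
Slice 2: Δl = 3.0/cos(-0.9°) = 3.000 m; N'_2 = 258·cos(-0.9°) = 258.0; c'Δl = 46.51; W sinα = -4.1
Slice 3: Δl = 1.6/cos8.8° = 1.619 m; N'_3 = 203·cos8.8° = 200.6; c'Δl = 25.10; W sinα = 31.1
Slice 4: Δl = 3.2/cos19.3° = 3.391 m; N'_4 = 369·cos19.3° = 348.3; c'Δl = 52.55; W sinα = 122.0
Slice 5: Δl = 2.1/cos31.7° = 2.468 m; N'_5 = 190·cos31.7° = 161.7; c'Δl = 38.26; W sinα = 99.8
Slice 6: Δl = 1.3/cos40.5° = 1.710 m; N'_6 = 86·cos40.5° = 65.4; c'Δl = 26.50; W sinα = 55.9
Slice 7: Δl = 2.2/cos51.1° = 3.503 m; N'_7 = 68·cos51.1° = 42.7; c'Δl = 54.30; W sinα = 52.9
Σc'Δl = 263.7 kN/m; ΣN' = 1103.2 kN/m; ΣW sinα = 352.9 kN/m
Resisting = 263.7 + 1103.2·tan31.7° = 263.7 + 681.3 = 945.0 kN/m
FS = 945.0 / 352.9 = 2.678

FS = 2.68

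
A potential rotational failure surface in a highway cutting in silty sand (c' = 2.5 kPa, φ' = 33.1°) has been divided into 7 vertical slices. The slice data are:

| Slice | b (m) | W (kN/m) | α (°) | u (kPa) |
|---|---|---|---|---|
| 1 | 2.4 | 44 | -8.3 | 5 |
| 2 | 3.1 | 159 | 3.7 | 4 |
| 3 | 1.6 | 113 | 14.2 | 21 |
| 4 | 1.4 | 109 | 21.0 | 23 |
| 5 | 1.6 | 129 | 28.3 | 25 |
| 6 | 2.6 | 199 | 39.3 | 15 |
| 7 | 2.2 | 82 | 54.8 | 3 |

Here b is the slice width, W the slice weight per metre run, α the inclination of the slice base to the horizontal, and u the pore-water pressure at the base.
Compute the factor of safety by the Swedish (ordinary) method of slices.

Ordinary method of slices: FS = Σ[c'·Δl_i + (W_i cosα_i − u_i·Δl_i)·tanφ'] / Σ W_i sinα_i, with Δl_i = b_i / cosα_i.
Slice 1: Δl = 2.4/cos(-8.3°) = 2.425 m; N'_1 = 44·cos(-8.3°) − 5·2.425 = 31.4; c'Δl = 6.06; W sinα = -6.4
Slice 2: Δl = 3.1/cos3.7° = 3.106 m; N'_2 = 159·cos3.7° − 4·3.106 = 146.2; c'Δl = 7.77; W sinα = 10.3
Slice 3: Δl = 1.6/cos14.2° = 1.650 m; N'_3 = 113·cos14.2° − 21·1.650 = 74.9; c'Δl = 4.13; W sinα = 27.7
Slice 4: Δl = 1.4/cos21.0° = 1.500 m; N'_4 = 109·cos21.0° − 23·1.500 = 67.3; c'Δl = 3.75; W sinα = 39.1
Slice 5: Δl = 1.6/cos28.3° = 1.817 m; N'_5 = 129·cos28.3° − 25·1.817 = 68.2; c'Δl = 4.54; W sinα = 61.2
Slice 6: Δl = 2.6/cos39.3° = 3.360 m; N'_6 = 199·cos39.3° − 15·3.360 = 103.6; c'Δl = 8.40; W sinα = 126.0
Slice 7: Δl = 2.2/cos54.8° = 3.817 m; N'_7 = 82·cos54.8° − 3·3.817 = 35.8; c'Δl = 9.54; W sinα = 67.0
Σc'Δl = 44.2 kN/m; ΣN' = 527.4 kN/m; ΣW sinα = 324.9 kN/m
Resisting = 44.2 + 527.4·tan33.1° = 44.2 + 343.8 = 388.0 kN/m
FS = 388.0 / 324.9 = 1.194

FS = 1.19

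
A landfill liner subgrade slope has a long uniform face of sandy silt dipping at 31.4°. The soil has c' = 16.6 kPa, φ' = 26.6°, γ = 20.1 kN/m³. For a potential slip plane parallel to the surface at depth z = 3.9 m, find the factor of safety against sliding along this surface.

For an infinite slope with a slip plane parallel to the surface (no pore pressure): FS = [c' + γz cos²β tanφ'] / [γz sinβ cosβ].
γz = 20.1·3.9 = 78.39 kN/m²
Numerator = 16.6 + 78.39·cos²31.4°·tan26.6° = 16.6 + 78.39·0.7285·0.5008 = 45.199 kPa
Denominator = 78.39·sin31.4°·cos31.4° = 78.39·0.5210·0.8536 = 34.861 kPa
FS = 45.199 / 34.861 = 1.297

FS = 1.30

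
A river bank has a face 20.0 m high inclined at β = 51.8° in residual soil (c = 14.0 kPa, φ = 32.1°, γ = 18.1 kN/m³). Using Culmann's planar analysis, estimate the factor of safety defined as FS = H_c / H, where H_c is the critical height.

H_c = (4c/γ) · sinβ cosφ / [1 − cos(β − φ)]
    = (4·14.0/18.1) · sin51.8°·cos32.1° / [1 − cos19.7°]
    = 3.094 · 0.6657 / 0.0585 = 35.19 m
FS = H_c / H = 35.19 / 20.0 = 1.760

FS = 1.76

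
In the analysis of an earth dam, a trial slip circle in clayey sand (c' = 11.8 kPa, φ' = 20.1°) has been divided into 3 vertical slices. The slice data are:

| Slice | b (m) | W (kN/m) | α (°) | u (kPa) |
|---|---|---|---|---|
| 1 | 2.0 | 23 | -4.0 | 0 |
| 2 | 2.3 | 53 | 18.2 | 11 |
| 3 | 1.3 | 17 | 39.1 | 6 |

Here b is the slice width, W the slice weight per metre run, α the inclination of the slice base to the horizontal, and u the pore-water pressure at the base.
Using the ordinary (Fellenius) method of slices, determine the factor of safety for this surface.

FS = 3.51

Ordinary method of slices: FS = Σ[c'·Δl_i + (W_i cosα_i − u_i·Δl_i)·tanφ'] / Σ W_i sinα_i, with Δl_i = b_i / cosα_i.
Slice 1: Δl = 2.0/cos(-4.0°) = 2.005 m; N'_1 = 23·cos(-4.0°) − 0·2.005 = 22.9; c'Δl = 23.66; W sinα = -1.6
Slice 2: Δl = 2.3/cos18.2° = 2.421 m; N'_2 = 53·cos18.2° − 11·2.421 = 23.7; c'Δl = 28.57; W sinα = 16.6
Slice 3: Δl = 1.3/cos39.1° = 1.675 m; N'_3 = 17·cos39.1° − 6·1.675 = 3.1; c'Δl = 19.77; W sinα = 10.7
Σc'Δl = 72.0 kN/m; ΣN' = 49.8 kN/m; ΣW sinα = 25.7 kN/m
Resisting = 72.0 + 49.8·tan20.1° = 72.0 + 18.2 = 90.2 kN/m
FS = 90.2 / 25.7 = 3.514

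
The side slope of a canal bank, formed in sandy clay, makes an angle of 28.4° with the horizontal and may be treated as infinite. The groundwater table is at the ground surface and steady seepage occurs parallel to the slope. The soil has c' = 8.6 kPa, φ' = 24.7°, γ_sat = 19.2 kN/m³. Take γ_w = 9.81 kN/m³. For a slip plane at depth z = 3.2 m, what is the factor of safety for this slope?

With seepage parallel to the slope and the water table at the surface, the effective normal stress on the slip plane uses the buoyant unit weight γ' = γ_sat − γ_w while the driving shear stress uses γ_sat:
FS = [c' + γ' z cos²β tanφ'] / [γ_sat z sinβ cosβ]
γ' = 19.2 − 9.81 = 9.39 kN/m³
Numerator = 8.6 + 9.39·3.2·cos²28.4°·tan24.7° = 8.6 + 9.39·3.2·0.7738·0.4599 = 19.294 kPa
Denominator = 19.2·3.2·sin28.4°·cos28.4° = 19.2·3.2·0.4756·0.8796 = 25.705 kPa
FS = 19.294 / 25.705 = 0.751

FS = 0.75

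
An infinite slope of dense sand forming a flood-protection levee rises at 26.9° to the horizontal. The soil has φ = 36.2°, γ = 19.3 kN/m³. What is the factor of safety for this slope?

FS = 1.44

For a dry cohesionless infinite slope the factor of safety is FS = tanφ / tanβ.
FS = tan36.2° / tan26.9° = 0.7319 / 0.5073 = 1.443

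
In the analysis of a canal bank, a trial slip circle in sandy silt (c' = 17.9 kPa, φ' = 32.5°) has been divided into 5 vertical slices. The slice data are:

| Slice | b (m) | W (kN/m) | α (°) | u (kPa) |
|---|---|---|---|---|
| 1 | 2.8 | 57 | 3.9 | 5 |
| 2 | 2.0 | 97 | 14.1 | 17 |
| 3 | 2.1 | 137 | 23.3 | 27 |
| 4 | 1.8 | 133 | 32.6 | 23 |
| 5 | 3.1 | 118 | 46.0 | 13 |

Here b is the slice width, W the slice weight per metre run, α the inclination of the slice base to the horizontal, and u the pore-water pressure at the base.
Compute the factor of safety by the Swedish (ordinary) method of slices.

FS = 1.71

Ordinary method of slices: FS = Σ[c'·Δl_i + (W_i cosα_i − u_i·Δl_i)·tanφ'] / Σ W_i sinα_i, with Δl_i = b_i / cosα_i.
Slice 1: Δl = 2.8/cos3.9° = 2.806 m; N'_1 = 57·cos3.9° − 5·2.806 = 42.8; c'Δl = 50.24; W sinα = 3.9
Slice 2: Δl = 2.0/cos14.1° = 2.062 m; N'_2 = 97·cos14.1° − 17·2.062 = 59.0; c'Δl = 36.91; W sinα = 23.6
Slice 3: Δl = 2.1/cos23.3° = 2.286 m; N'_3 = 137·cos23.3° − 27·2.286 = 64.1; c'Δl = 40.93; W sinα = 54.2
Slice 4: Δl = 1.8/cos32.6° = 2.137 m; N'_4 = 133·cos32.6° − 23·2.137 = 62.9; c'Δl = 38.25; W sinα = 71.7
Slice 5: Δl = 3.1/cos46.0° = 4.463 m; N'_5 = 118·cos46.0° − 13·4.463 = 24.0; c'Δl = 79.88; W sinα = 84.9
Σc'Δl = 246.2 kN/m; ΣN' = 252.8 kN/m; ΣW sinα = 238.2 kN/m
Resisting = 246.2 + 252.8·tan32.5° = 246.2 + 161.1 = 407.3 kN/m
FS = 407.3 / 238.2 = 1.709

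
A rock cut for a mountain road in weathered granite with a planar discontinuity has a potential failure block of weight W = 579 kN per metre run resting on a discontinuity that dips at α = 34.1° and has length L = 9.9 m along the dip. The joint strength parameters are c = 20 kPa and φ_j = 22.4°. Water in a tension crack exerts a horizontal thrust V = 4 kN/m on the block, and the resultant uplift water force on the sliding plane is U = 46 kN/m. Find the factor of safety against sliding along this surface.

Resolving the block weight along and normal to the plane and applying the Mohr–Coulomb strength on the joint:
N' = W cosα − U − V sinα = 579·cos34.1° − 46 − 4·sin34.1° = 431.2 kN/m
Driving force T = W sinα + V cosα = 579·sin34.1° + 4·cos34.1° = 327.9 kN/m
Resisting force R = c·L + N'·tanφ_j = 20·9.9 + 431.2·tan22.4° = 198.0 + 177.7 = 375.7 kN/m
FS = R / T = 375.7 / 327.9 = 1.146

FS = 1.15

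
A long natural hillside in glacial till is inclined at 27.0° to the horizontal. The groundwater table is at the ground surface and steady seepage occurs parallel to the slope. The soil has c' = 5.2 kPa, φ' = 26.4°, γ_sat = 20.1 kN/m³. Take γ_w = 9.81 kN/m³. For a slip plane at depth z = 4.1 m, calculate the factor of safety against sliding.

FS = 0.65

With seepage parallel to the slope and the water table at the surface, the effective normal stress on the slip plane uses the buoyant unit weight γ' = γ_sat − γ_w while the driving shear stress uses γ_sat:
FS = [c' + γ' z cos²β tanφ'] / [γ_sat z sinβ cosβ]
γ' = 20.1 − 9.81 = 10.29 kN/m³
Numerator = 5.2 + 10.29·4.1·cos²27.0°·tan26.4° = 5.2 + 10.29·4.1·0.7939·0.4964 = 21.826 kPa
Denominator = 20.1·4.1·sin27.0°·cos27.0° = 20.1·4.1·0.4540·0.8910 = 33.336 kPa
FS = 21.826 / 33.336 = 0.655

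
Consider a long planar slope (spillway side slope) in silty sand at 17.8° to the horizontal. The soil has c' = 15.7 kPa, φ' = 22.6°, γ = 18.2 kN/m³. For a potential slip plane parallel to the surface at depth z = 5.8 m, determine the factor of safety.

For an infinite slope with a slip plane parallel to the surface (no pore pressure): FS = [c' + γz cos²β tanφ'] / [γz sinβ cosβ].
γz = 18.2·5.8 = 105.56 kN/m²
Numerator = 15.7 + 105.56·cos²17.8°·tan22.6° = 15.7 + 105.56·0.9066·0.4163 = 55.534 kPa
Denominator = 105.56·sin17.8°·cos17.8° = 105.56·0.3057·0.9521 = 30.724 kPa
FS = 55.534 / 30.724 = 1.807

FS = 1.81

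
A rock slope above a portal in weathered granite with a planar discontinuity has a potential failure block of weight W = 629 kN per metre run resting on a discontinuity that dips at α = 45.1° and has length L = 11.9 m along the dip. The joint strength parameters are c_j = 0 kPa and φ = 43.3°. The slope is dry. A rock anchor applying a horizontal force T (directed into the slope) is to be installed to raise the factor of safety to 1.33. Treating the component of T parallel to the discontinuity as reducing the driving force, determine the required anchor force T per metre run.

T = 108 kN/m

Resolving forces along and normal to the sliding plane, with the horizontal anchor force T adding T·sinα to the effective normal force and T·cosα acting up the plane against the driving force:
FS = [c_jL + (W cosα + T sinα) tanφ] / [W sinα − T cosα]
Without the anchor: N' = 444.0 kN/m, driving T_d = 445.5 kN/m, resisting R = 0·11.9 + 444.0·tan43.3° = 418.4 kN/m, FS = 0.94.
Setting FS = 1.33 and solving for T:
1.33·(445.5 − T cos45.1°) = 418.4 + T sin45.1°·tan43.3°
T·(sin45.1°·tan43.3° + 1.33·cos45.1°) = 1.33·445.5 − 418.4
T·(0.7083·0.9424 + 1.33·0.7059) = 592.6 − 418.4 = 174.2
T·1.6063 = 174.2
T = 108.4 kN/m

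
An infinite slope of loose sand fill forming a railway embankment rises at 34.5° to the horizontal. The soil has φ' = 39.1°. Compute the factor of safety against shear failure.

For a dry cohesionless infinite slope the factor of safety is FS = tanφ' / tanβ.
FS = tan39.1° / tan34.5° = 0.8127 / 0.6873 = 1.182

FS = 1.18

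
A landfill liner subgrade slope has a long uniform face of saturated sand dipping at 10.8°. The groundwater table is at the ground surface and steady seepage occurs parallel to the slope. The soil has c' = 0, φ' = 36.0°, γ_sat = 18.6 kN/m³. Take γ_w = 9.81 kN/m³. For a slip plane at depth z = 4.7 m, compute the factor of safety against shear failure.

FS = 1.80

With seepage parallel to the slope and the water table at the surface, the effective normal stress on the slip plane uses the buoyant unit weight γ' = γ_sat − γ_w while the driving shear stress uses γ_sat:
FS = [c' + γ' z cos²β tanφ'] / [γ_sat z sinβ cosβ]
(For c' = 0 this reduces to FS = (γ'/γ_sat)·tanφ'/tanβ.)
γ' = 18.6 − 9.81 = 8.79 kN/m³
Numerator = 0.0 + 8.79·4.7·cos²10.8°·tan36.0° = 0.0 + 8.79·4.7·0.9649·0.7265 = 28.962 kPa
Denominator = 18.6·4.7·sin10.8°·cos10.8° = 18.6·4.7·0.1874·0.9823 = 16.091 kPa
FS = 28.962 / 16.091 = 1.800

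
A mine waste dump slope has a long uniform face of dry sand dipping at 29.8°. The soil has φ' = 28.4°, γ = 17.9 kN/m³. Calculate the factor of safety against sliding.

FS = 0.94

For a dry cohesionless infinite slope the factor of safety is FS = tanφ' / tanβ.
FS = tan28.4° / tan29.8° = 0.5407 / 0.5727 = 0.944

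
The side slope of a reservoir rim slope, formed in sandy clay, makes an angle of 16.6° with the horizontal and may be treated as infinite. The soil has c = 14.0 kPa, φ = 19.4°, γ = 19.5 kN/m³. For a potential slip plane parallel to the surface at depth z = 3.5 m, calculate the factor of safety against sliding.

FS = 1.93

For an infinite slope with a slip plane parallel to the surface (no pore pressure): FS = [c + γz cos²β tanφ] / [γz sinβ cosβ].
γz = 19.5·3.5 = 68.25 kN/m²
Numerator = 14.0 + 68.25·cos²16.6°·tan19.4° = 14.0 + 68.25·0.9184·0.3522 = 36.073 kPa
Denominator = 68.25·sin16.6°·cos16.6° = 68.25·0.2857·0.9583 = 18.686 kPa
FS = 36.073 / 18.686 = 1.931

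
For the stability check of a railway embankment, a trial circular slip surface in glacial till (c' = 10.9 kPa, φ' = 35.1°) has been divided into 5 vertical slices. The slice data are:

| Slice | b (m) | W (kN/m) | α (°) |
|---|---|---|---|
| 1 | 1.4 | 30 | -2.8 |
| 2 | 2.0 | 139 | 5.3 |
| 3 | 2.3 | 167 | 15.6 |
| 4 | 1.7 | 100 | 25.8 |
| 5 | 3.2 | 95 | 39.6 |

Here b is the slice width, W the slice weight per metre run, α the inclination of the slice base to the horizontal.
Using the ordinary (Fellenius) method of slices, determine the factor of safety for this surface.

FS = 2.96

Ordinary method of slices: FS = Σ[c'·Δl_i + (W_i cosα_i)·tanφ'] / Σ W_i sinα_i, with Δl_i = b_i / cosα_i.
Slice 1: Δl = 1.4/cos(-2.8°) = 1.402 m; N'_1 = 30·cos(-2.8°) = 30.0; c'Δl = 15.28; W sinα = -1.5
Slice 2: Δl = 2.0/cos5.3° = 2.009 m; N'_2 = 139·cos5.3° = 138.4; c'Δl = 21.89; W sinα = 12.8
Slice 3: Δl = 2.3/cos15.6° = 2.388 m; N'_3 = 167·cos15.6° = 160.8; c'Δl = 26.03; W sinα = 44.9
Slice 4: Δl = 1.7/cos25.8° = 1.888 m; N'_4 = 100·cos25.8° = 90.0; c'Δl = 20.58; W sinα = 43.5
Slice 5: Δl = 3.2/cos39.6° = 4.153 m; N'_5 = 95·cos39.6° = 73.2; c'Δl = 45.27; W sinα = 60.6
Σc'Δl = 129.1 kN/m; ΣN' = 492.4 kN/m; ΣW sinα = 160.4 kN/m
Resisting = 129.1 + 492.4·tan35.1° = 129.1 + 346.1 = 475.1 kN/m
FS = 475.1 / 160.4 = 2.963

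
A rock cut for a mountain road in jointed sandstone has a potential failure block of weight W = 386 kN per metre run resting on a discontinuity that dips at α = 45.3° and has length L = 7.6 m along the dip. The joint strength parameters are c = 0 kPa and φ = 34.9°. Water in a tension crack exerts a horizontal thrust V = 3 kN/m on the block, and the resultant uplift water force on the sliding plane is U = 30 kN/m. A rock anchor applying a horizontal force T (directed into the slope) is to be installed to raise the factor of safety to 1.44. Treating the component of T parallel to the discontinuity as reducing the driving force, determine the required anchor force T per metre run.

T = 153 kN/m

Resolving forces along and normal to the sliding plane, with the horizontal anchor force T adding T·sinα to the effective normal force and T·cosα acting up the plane against the driving force:
FS = [cL + (W cosα − U − V sinα + T sinα) tanφ] / [W sinα + V cosα − T cosα]
Without the anchor: N' = 239.4 kN/m, driving T_d = 276.5 kN/m, resisting R = 0·7.6 + 239.4·tan34.9° = 167.0 kN/m, FS = 0.60.
Setting FS = 1.44 and solving for T:
1.44·(276.5 − T cos45.3°) = 167.0 + T sin45.3°·tan34.9°
T·(sin45.3°·tan34.9° + 1.44·cos45.3°) = 1.44·276.5 − 167.0
T·(0.7108·0.6976 + 1.44·0.7034) = 398.1 − 167.0 = 231.1
T·1.5087 = 231.1
T = 153.2 kN/m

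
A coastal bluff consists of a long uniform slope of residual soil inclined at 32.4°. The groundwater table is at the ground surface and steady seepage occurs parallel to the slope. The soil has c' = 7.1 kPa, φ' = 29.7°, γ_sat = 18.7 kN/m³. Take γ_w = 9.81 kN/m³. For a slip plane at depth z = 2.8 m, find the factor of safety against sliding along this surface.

FS = 0.73

With seepage parallel to the slope and the water table at the surface, the effective normal stress on the slip plane uses the buoyant unit weight γ' = γ_sat − γ_w while the driving shear stress uses γ_sat:
FS = [c' + γ' z cos²β tanφ'] / [γ_sat z sinβ cosβ]
γ' = 18.7 − 9.81 = 8.89 kN/m³
Numerator = 7.1 + 8.89·2.8·cos²32.4°·tan29.7° = 7.1 + 8.89·2.8·0.7129·0.5704 = 17.222 kPa
Denominator = 18.7·2.8·sin32.4°·cos32.4° = 18.7·2.8·0.5358·0.8443 = 23.688 kPa
FS = 17.222 / 23.688 = 0.727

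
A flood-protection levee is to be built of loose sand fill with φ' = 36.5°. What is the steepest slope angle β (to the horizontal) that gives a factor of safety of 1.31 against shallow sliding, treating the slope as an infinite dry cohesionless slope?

For an infinite dry cohesionless slope FS = tanφ'/tanβ, so tanβ = tanφ' / FS.
tanβ = tan36.5° / 1.31 = 0.7400 / 1.31 = 0.5649
β = arctan(0.5649) = 29.46°

β = 29.5°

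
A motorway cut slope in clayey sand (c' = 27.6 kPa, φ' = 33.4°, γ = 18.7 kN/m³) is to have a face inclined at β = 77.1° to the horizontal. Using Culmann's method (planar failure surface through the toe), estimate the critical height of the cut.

Culmann's analysis gives the critical failure plane at α_cr = (β + φ')/2 = (77.1 + 33.4)/2 = 55.2°, and the critical height
H_c = (4c'/γ) · sinβ cosφ' / [1 − cos(β − φ')]
    = (4·27.6/18.7) · sin77.1°·cos33.4° / [1 − cos(43.7°)]
    = 5.904 · 0.9748·0.8348 / [1 − 0.7230]
    = 5.904 · 0.8138 / 0.2770
    = 17.34 m

H_c = 17.34 m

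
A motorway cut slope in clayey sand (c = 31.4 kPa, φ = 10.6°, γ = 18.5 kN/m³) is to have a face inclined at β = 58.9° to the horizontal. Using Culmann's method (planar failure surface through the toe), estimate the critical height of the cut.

H_c = 17.07 m

Culmann's analysis gives the critical failure plane at α_cr = (β + φ)/2 = (58.9 + 10.6)/2 = 34.8°, and the critical height
H_c = (4c/γ) · sinβ cosφ / [1 − cos(β − φ)]
    = (4·31.4/18.5) · sin58.9°·cos10.6° / [1 − cos(48.3°)]
    = 6.789 · 0.8563·0.9829 / [1 − 0.6652]
    = 6.789 · 0.8417 / 0.3348
    = 17.07 m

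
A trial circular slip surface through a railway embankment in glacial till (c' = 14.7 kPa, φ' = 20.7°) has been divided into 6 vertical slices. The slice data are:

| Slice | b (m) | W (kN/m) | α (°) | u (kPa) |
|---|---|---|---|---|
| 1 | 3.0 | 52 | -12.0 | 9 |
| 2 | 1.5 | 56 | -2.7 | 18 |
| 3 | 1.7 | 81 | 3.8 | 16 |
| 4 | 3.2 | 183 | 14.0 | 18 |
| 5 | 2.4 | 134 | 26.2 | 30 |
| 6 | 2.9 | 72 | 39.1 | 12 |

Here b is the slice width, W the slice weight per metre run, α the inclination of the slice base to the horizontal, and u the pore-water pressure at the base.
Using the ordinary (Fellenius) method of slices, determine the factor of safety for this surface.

Ordinary method of slices: FS = Σ[c'·Δl_i + (W_i cosα_i − u_i·Δl_i)·tanφ'] / Σ W_i sinα_i, with Δl_i = b_i / cosα_i.
Slice 1: Δl = 3.0/cos(-12.0°) = 3.067 m; N'_1 = 52·cos(-12.0°) − 9·3.067 = 23.3; c'Δl = 45.09; W sinα = -10.8
Slice 2: Δl = 1.5/cos(-2.7°) = 1.502 m; N'_2 = 56·cos(-2.7°) − 18·1.502 = 28.9; c'Δl = 22.07; W sinα = -2.6
Slice 3: Δl = 1.7/cos3.8° = 1.704 m; N'_3 = 81·cos3.8° − 16·1.704 = 53.6; c'Δl = 25.05; W sinα = 5.4
Slice 4: Δl = 3.2/cos14.0° = 3.298 m; N'_4 = 183·cos14.0° − 18·3.298 = 118.2; c'Δl = 48.48; W sinα = 44.3
Slice 5: Δl = 2.4/cos26.2° = 2.675 m; N'_5 = 134·cos26.2° − 30·2.675 = 40.0; c'Δl = 39.32; W sinα = 59.2
Slice 6: Δl = 2.9/cos39.1° = 3.737 m; N'_6 = 72·cos39.1° − 12·3.737 = 11.0; c'Δl = 54.93; W sinα = 45.4
Σc'Δl = 234.9 kN/m; ΣN' = 275.0 kN/m; ΣW sinα = 140.8 kN/m
Resisting = 234.9 + 275.0·tan20.7° = 234.9 + 103.9 = 338.8 kN/m
FS = 338.8 / 140.8 = 2.407

FS = 2.41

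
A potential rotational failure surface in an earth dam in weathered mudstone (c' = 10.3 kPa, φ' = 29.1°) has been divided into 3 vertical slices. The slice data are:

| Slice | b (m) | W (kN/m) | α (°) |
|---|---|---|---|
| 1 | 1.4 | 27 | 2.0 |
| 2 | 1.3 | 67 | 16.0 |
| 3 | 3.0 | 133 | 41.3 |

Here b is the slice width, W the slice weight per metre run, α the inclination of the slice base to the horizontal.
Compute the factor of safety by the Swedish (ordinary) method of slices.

Ordinary method of slices: FS = Σ[c'·Δl_i + (W_i cosα_i)·tanφ'] / Σ W_i sinα_i, with Δl_i = b_i / cosα_i.
Slice 1: Δl = 1.4/cos2.0° = 1.401 m; N'_1 = 27·cos2.0° = 27.0; c'Δl = 14.43; W sinα = 0.9
Slice 2: Δl = 1.3/cos16.0° = 1.352 m; N'_2 = 67·cos16.0° = 64.4; c'Δl = 13.93; W sinα = 18.5
Slice 3: Δl = 3.0/cos41.3° = 3.993 m; N'_3 = 133·cos41.3° = 99.9; c'Δl = 41.13; W sinα = 87.8
Σc'Δl = 69.5 kN/m; ΣN' = 191.3 kN/m; ΣW sinα = 107.2 kN/m
Resisting = 69.5 + 191.3·tan29.1° = 69.5 + 106.5 = 176.0 kN/m
FS = 176.0 / 107.2 = 1.642

FS = 1.64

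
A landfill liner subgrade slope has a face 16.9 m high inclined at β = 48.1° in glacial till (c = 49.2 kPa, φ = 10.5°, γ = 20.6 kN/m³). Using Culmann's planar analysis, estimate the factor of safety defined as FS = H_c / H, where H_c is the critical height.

H_c = (4c/γ) · sinβ cosφ / [1 − cos(β − φ)]
    = (4·49.2/20.6) · sin48.1°·cos10.5° / [1 − cos37.6°]
    = 9.553 · 0.7318 / 0.2077 = 33.66 m
FS = H_c / H = 33.66 / 16.9 = 1.992

FS = 1.99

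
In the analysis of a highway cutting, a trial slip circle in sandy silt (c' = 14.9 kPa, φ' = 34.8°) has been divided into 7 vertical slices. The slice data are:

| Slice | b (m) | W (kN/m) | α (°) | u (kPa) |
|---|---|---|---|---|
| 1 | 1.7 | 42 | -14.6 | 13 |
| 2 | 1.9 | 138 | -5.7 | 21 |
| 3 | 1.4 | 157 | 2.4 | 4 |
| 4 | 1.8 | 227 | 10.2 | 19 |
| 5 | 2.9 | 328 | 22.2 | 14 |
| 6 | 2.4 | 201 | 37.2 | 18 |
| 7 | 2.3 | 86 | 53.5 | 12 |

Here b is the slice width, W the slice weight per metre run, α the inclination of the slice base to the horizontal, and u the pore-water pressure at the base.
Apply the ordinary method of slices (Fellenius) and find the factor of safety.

Ordinary method of slices: FS = Σ[c'·Δl_i + (W_i cosα_i − u_i·Δl_i)·tanφ'] / Σ W_i sinα_i, with Δl_i = b_i / cosα_i.
Slice 1: Δl = 1.7/cos(-14.6°) = 1.757 m; N'_1 = 42·cos(-14.6°) − 13·1.757 = 17.8; c'Δl = 26.18; W sinα = -10.6
Slice 2: Δl = 1.9/cos(-5.7°) = 1.909 m; N'_2 = 138·cos(-5.7°) − 21·1.909 = 97.2; c'Δl = 28.45; W sinα = -13.7
Slice 3: Δl = 1.4/cos2.4° = 1.401 m; N'_3 = 157·cos2.4° − 4·1.401 = 151.3; c'Δl = 20.88; W sinα = 6.6
Slice 4: Δl = 1.8/cos10.2° = 1.829 m; N'_4 = 227·cos10.2° − 19·1.829 = 188.7; c'Δl = 27.25; W sinα = 40.2
Slice 5: Δl = 2.9/cos22.2° = 3.132 m; N'_5 = 328·cos22.2° − 14·3.132 = 259.8; c'Δl = 46.67; W sinα = 123.9
Slice 6: Δl = 2.4/cos37.2° = 3.013 m; N'_6 = 201·cos37.2° − 18·3.013 = 105.9; c'Δl = 44.89; W sinα = 121.5
Slice 7: Δl = 2.3/cos53.5° = 3.867 m; N'_7 = 86·cos53.5° − 12·3.867 = 4.8; c'Δl = 57.61; W sinα = 69.1
Σc'Δl = 251.9 kN/m; ΣN' = 825.4 kN/m; ΣW sinα = 337.1 kN/m
Resisting = 251.9 + 825.4·tan34.8° = 251.9 + 573.7 = 825.6 kN/m
FS = 825.6 / 337.1 = 2.449

FS = 2.45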